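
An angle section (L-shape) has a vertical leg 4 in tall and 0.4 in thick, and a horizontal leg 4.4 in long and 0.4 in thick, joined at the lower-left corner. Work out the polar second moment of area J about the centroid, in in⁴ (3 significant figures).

J ≈ 10.8 in⁴

Break the section into simple shapes (no overlaps), measuring from the bottom-left corner of the bounding box.
Vertical leg: 0.4 × 4, A = 1.6 in², y = 2 in, Ī = 2.1333 in⁴.
Horizontal leg (remainder): 4 × 0.4, A = 1.6 in², y = 0.2 in, Ī = 0.021333 in⁴.
Centroid: ȳ = ΣA·y / ΣA = 1.1 in.
Transfer each piece to the centroidal x-axis using Ī + A·d² with d = y − 1.1:
  vertical leg: d = 0.9 in → contributes +3.4293 in⁴
  horizontal leg (remainder): d = -0.9 in → contributes +1.3173 in⁴
Total I = 4.7467 in⁴.
For the y-axis: x̄ = 1.3 in.
Repeating about the centroidal y-axis gives I_y = 6.0267 in⁴.
Polar second moment: J = I_x + I_y = 10.773 in⁴.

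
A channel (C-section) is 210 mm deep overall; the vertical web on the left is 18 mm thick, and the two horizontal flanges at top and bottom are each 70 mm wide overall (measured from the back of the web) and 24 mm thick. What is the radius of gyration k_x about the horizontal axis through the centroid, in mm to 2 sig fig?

Break the section into simple shapes (no overlaps), measuring from the bottom-left corner of the bounding box.
Web: 18 × 210, A = 3 780 mm², y = 105 mm, Ī = 13 891 500 mm⁴.
Top flange (beyond web): 52 × 24, A = 1 248 mm², y = 198 mm, Ī = 59 904 mm⁴.
Bottom flange (beyond web): 52 × 24, A = 1 248 mm², y = 12 mm, Ī = 59 904 mm⁴.
By symmetry the centroid is at mid-height, ȳ = 105 mm.
Transfer each piece to the horizontal axis through the centroid using Ī + A·d² with d = y − 105:
  web: d = 0 mm → contributes +13 891 500 mm⁴
  top flange (beyond web): d = 93 mm → contributes +10 853 856 mm⁴
  bottom flange (beyond web): d = -93 mm → contributes +10 853 856 mm⁴
Total I = 35 599 212 mm⁴.
Radius of gyration: k = √(I/A) = √(35 599 212 / 6 276) = 75.31 mm.

k_x ≈ 75 mm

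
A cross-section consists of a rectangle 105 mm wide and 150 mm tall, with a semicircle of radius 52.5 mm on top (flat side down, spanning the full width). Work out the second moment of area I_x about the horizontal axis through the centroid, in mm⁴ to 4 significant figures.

I_x ≈ 6.250 × 10⁷ mm⁴

Break the section into simple shapes (no overlaps), measuring from the bottom-left corner of the bounding box.
Rectangular body: 105 × 150, A = 15 750 mm², y = 75 mm, Ī = 29 531 250 mm⁴.
Semicircular cap: semicircle r = 52.5, A = 4329.51 mm², y = 172.282 mm, Ī = 833 814 mm⁴.
Centroid: ȳ = ΣA·y / ΣA = 95.9757 mm.
Transfer each piece to the horizontal axis through the centroid using Ī + A·d² with d = y − 95.9757:
  rectangular body: d = -20.9757 mm → contributes +36 460 937 mm⁴
  semicircular cap: d = 76.306 mm → contributes +26 042 820 mm⁴
Total I = 62 503 758 mm⁴.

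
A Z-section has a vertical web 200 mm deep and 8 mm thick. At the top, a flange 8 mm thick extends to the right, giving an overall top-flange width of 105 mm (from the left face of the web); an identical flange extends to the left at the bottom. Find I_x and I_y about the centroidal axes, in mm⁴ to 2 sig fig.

Treat the section as a set of non-overlapping primitives; coordinates are from the bounding-box lower-left.
Web: 8 × 200, A = 1 600 mm², y = 100 mm, Ī = 5 333 333 mm⁴.
Top flange (beyond web): 97 × 8, A = 776 mm², y = 196 mm, Ī = 4 139 mm⁴.
Bottom flange (beyond web): 97 × 8, A = 776 mm², y = 4 mm, Ī = 4 139 mm⁴.
Centroid: ȳ = ΣA·y / ΣA = 100 mm.
Transfer each piece to the centroidal x-axis using Ī + A·d² with d = y − 100:
  web: d = 0 mm → contributes +5 333 333 mm⁴
  top flange (beyond web): d = 96 mm → contributes +7 155 755 mm⁴
  bottom flange (beyond web): d = -96 mm → contributes +7 155 755 mm⁴
Total I = 19 644 843 mm⁴.
For the y-axis: x̄ = 101 mm.
Repeating about the centroidal y-axis gives I_y = 5 503 131 mm⁴.

I_x ≈ 2.0 × 10⁷ mm⁴, I_y ≈ 5.5 × 10⁶ mm⁴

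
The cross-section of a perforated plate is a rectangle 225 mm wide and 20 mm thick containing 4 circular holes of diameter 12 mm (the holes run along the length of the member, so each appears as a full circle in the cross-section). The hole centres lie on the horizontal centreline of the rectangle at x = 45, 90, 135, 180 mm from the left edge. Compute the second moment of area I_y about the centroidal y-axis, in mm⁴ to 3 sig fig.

I_y ≈ 1.78 × 10⁷ mm⁴

Break the section into simple shapes (no overlaps), measuring from the bottom-left corner of the bounding box.
Plate: 225 × 20, A = 4 500 mm², x = 112.5 mm, Ī = 18 984 375 mm⁴.
Hole 1 (subtracted): ⌀12, A = 113.1 mm², x = 45 mm, Ī = 1017.9 mm⁴.
Hole 2 (subtracted): ⌀12, A = 113.1 mm², x = 90 mm, Ī = 1017.9 mm⁴.
Hole 3 (subtracted): ⌀12, A = 113.1 mm², x = 135 mm, Ī = 1017.9 mm⁴.
Hole 4 (subtracted): ⌀12, A = 113.1 mm², x = 180 mm, Ī = 1017.9 mm⁴.
By symmetry the centroid is at mid-width, x̄ = 112.5 mm.
Transfer each piece to the centroidal y-axis using Ī + A·d² with d = x − 112.5:
  plate: d = 0 mm → contributes +18 984 375 mm⁴
  hole 1: d = -67.5 mm → contributes −516 318 mm⁴
  hole 2: d = -22.5 mm → contributes −58 273 mm⁴
  hole 3: d = 22.5 mm → contributes −58 273 mm⁴
  hole 4: d = 67.5 mm → contributes −516 318 mm⁴
Total I = 17 835 193 mm⁴.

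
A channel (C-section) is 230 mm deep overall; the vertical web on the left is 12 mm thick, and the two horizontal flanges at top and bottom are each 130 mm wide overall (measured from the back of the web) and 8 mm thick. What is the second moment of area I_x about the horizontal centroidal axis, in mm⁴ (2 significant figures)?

Break the section into simple shapes (no overlaps), measuring from the bottom-left corner of the bounding box.
Web: 12 × 230, A = 2 760 mm², y = 115 mm, Ī = 12 167 000 mm⁴.
Top flange (beyond web): 118 × 8, A = 944 mm², y = 226 mm, Ī = 5 035 mm⁴.
Bottom flange (beyond web): 118 × 8, A = 944 mm², y = 4 mm, Ī = 5 035 mm⁴.
By symmetry the centroid is at mid-height, ȳ = 115 mm.
Transfer each piece to the horizontal centroidal axis using Ī + A·d² with d = y − 115:
  web: d = 0 mm → contributes +12 167 000 mm⁴
  top flange (beyond web): d = 111 mm → contributes +11 636 059 mm⁴
  bottom flange (beyond web): d = -111 mm → contributes +11 636 059 mm⁴
Total I = 35 439 117 mm⁴.

I_x ≈ 3.5 × 10⁷ mm⁴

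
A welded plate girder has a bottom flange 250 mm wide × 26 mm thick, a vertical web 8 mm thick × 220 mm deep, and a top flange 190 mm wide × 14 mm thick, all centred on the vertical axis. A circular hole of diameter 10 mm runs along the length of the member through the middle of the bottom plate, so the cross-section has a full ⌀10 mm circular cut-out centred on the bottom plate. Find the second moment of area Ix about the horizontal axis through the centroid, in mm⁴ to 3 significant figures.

Break the section into simple shapes (no overlaps), measuring from the bottom-left corner of the bounding box.
Bottom plate: 250 × 26, A = 6 500 mm², y = 13 mm, Ī = 366 167 mm⁴.
Web plate: 8 × 220, A = 1 760 mm², y = 136 mm, Ī = 7 098 667 mm⁴.
Top plate: 190 × 14, A = 2 660 mm², y = 253 mm, Ī = 43 447 mm⁴.
Hole (subtracted): ⌀10, A = 78.54 mm², y = 13 mm, Ī = 490.87 mm⁴.
Centroid: ȳ = ΣA·y / ΣA = 91.853 mm.
Transfer each piece to the horizontal axis through the centroid using Ī + A·d² with d = y − 91.853:
  bottom plate: d = -78.853 mm → contributes +40 781 681 mm⁴
  web plate: d = 44.147 mm → contributes +10 528 856 mm⁴
  top plate: d = 161.15 mm → contributes +69 119 404 mm⁴
  hole: d = -78.853 mm → contributes −488 834 mm⁴
Total I = 119 941 107 mm⁴.

Ix ≈ 1.20 × 10⁸ mm⁴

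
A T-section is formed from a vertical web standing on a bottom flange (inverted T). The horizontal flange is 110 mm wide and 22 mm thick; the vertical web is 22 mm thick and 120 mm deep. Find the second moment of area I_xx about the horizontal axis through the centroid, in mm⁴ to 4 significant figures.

I_xx ≈ 9.630 × 10⁶ mm⁴

Decompose the section into non-overlapping parts with the origin at the bottom-left of its bounding rectangle.
Flange: 110 × 22, A = 2 420 mm², y = 11 mm, Ī = 97606.7 mm⁴.
Web: 22 × 120, A = 2 640 mm², y = 82 mm, Ī = 3 168 000 mm⁴.
Centroid: ȳ = ΣA·y / ΣA = 48.0435 mm.
Transfer each piece to the horizontal axis through the centroid using Ī + A·d² with d = y − 48.0435:
  flange: d = -37.0435 mm → contributes +3 418 377 mm⁴
  web: d = 33.9565 mm → contributes +6 212 040 mm⁴
Total I = 9 630 417 mm⁴.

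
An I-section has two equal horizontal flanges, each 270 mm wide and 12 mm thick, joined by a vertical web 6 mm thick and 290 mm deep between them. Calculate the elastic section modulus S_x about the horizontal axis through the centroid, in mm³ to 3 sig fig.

S_x ≈ 1.02 × 10⁶ mm³

Break the section into simple shapes (no overlaps), measuring from the bottom-left corner of the bounding box.
Bottom flange: 270 × 12, A = 3 240 mm², y = 6 mm, Ī = 38 880 mm⁴.
Web: 6 × 290, A = 1 740 mm², y = 157 mm, Ī = 12 194 500 mm⁴.
Top flange: 270 × 12, A = 3 240 mm², y = 308 mm, Ī = 38 880 mm⁴.
By symmetry the centroid is at mid-height, ȳ = 157 mm.
Transfer each piece to the horizontal axis through the centroid using Ī + A·d² with d = y − 157:
  bottom flange: d = -151 mm → contributes +73 914 120 mm⁴
  web: d = 0 mm → contributes +12 194 500 mm⁴
  top flange: d = 151 mm → contributes +73 914 120 mm⁴
Total I = 160 022 740 mm⁴.
Extreme fibre distance c = 157 mm; S = I/c = 1 019 253 mm³.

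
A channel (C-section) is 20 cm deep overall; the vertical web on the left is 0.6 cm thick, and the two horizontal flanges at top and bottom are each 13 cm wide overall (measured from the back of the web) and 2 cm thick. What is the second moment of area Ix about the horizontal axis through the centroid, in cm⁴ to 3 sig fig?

Ix ≈ 4430 cm⁴

Break the section into simple shapes (no overlaps), measuring from the bottom-left corner of the bounding box.
Web: 0.6 × 20, A = 12 cm², y = 10 cm, Ī = 400 cm⁴.
Top flange (beyond web): 12.4 × 2, A = 24.8 cm², y = 19 cm, Ī = 8.2667 cm⁴.
Bottom flange (beyond web): 12.4 × 2, A = 24.8 cm², y = 1 cm, Ī = 8.2667 cm⁴.
By symmetry the centroid is at mid-height, ȳ = 10 cm.
Transfer each piece to the horizontal axis through the centroid using Ī + A·d² with d = y − 10:
  web: d = 0 cm → contributes +400 cm⁴
  top flange (beyond web): d = 9 cm → contributes +2017.1 cm⁴
  bottom flange (beyond web): d = -9 cm → contributes +2017.1 cm⁴
Total I = 4434.1 cm⁴.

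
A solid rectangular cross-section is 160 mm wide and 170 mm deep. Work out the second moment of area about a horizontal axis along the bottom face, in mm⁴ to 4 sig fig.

I_base ≈ 2.620 × 10⁸ mm⁴

The section: 160 × 170, A = 27 200 mm², y = 85 mm, Ī = 65 506 667 mm⁴.
Transfer it to a horizontal axis along the bottom face using Ī + A·d² with d = y − 0:
  the section: d = 85 mm → contributes +262 026 667 mm⁴
Total I = 262 026 667 mm⁴.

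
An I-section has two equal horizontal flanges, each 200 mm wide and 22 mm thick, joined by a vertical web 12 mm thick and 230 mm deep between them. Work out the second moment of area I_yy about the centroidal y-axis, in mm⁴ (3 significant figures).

Treat the section as a set of non-overlapping primitives; coordinates are from the bounding-box lower-left.
Bottom flange: 200 × 22, A = 4 400 mm², x = 100 mm, Ī = 14 666 667 mm⁴.
Web: 12 × 230, A = 2 760 mm², x = 100 mm, Ī = 33 120 mm⁴.
Top flange: 200 × 22, A = 4 400 mm², x = 100 mm, Ī = 14 666 667 mm⁴.
By symmetry the centroid is at mid-width, x̄ = 100 mm.
All pieces are centred on the centroidal y-axis, so I = ΣĪ = 29 366 453 mm⁴.

I_yy ≈ 2.94 × 10⁷ mm⁴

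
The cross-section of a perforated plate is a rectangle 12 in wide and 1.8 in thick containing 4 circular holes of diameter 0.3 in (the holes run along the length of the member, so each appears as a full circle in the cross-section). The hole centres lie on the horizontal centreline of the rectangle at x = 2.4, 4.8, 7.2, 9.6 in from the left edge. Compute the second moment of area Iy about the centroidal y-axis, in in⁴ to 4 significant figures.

Iy ≈ 257.2 in⁴

Break the section into simple shapes (no overlaps), measuring from the bottom-left corner of the bounding box.
Plate: 12 × 1.8, A = 21.6 in², x = 6 in, Ī = 259.2 in⁴.
Hole 1 (subtracted): ⌀0.3, A = 0.0706858 in², x = 2.4 in, Ī = 0.000397608 in⁴.
Hole 2 (subtracted): ⌀0.3, A = 0.0706858 in², x = 4.8 in, Ī = 0.000397608 in⁴.
Hole 3 (subtracted): ⌀0.3, A = 0.0706858 in², x = 7.2 in, Ī = 0.000397608 in⁴.
Hole 4 (subtracted): ⌀0.3, A = 0.0706858 in², x = 9.6 in, Ī = 0.000397608 in⁴.
By symmetry the centroid is at mid-width, x̄ = 6 in.
Transfer each piece to the centroidal y-axis using Ī + A·d² with d = x − 6:
  plate: d = 0 in → contributes +259.2 in⁴
  hole 1: d = -3.6 in → contributes −0.916486 in⁴
  hole 2: d = -1.2 in → contributes −0.102185 in⁴
  hole 3: d = 1.2 in → contributes −0.102185 in⁴
  hole 4: d = 3.6 in → contributes −0.916486 in⁴
Total I = 257.163 in⁴.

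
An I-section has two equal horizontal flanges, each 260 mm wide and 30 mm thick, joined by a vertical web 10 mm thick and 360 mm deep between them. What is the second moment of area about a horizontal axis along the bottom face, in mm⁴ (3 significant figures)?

I_base ≈ 1.48 × 10⁹ mm⁴

Treat the section as a set of non-overlapping primitives; coordinates are from the bounding-box lower-left.
Bottom flange: 260 × 30, A = 7 800 mm², y = 15 mm, Ī = 585 000 mm⁴.
Web: 10 × 360, A = 3 600 mm², y = 210 mm, Ī = 38 880 000 mm⁴.
Top flange: 260 × 30, A = 7 800 mm², y = 405 mm, Ī = 585 000 mm⁴.
Transfer each piece to the bottom edge using Ī + A·d² with d = y − 0:
  bottom flange: d = 15 mm → contributes +2 340 000 mm⁴
  web: d = 210 mm → contributes +197 640 000 mm⁴
  top flange: d = 405 mm → contributes +1 279 980 000 mm⁴
Total I = 1 479 960 000 mm⁴.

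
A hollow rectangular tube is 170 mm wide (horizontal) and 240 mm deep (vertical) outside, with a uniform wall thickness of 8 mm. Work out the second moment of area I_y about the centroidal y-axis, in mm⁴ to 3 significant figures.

I_y ≈ 3.01 × 10⁷ mm⁴

Treat the section as a set of non-overlapping primitives; coordinates are from the bounding-box lower-left.
Outer rectangle: 170 × 240, A = 40 800 mm², x = 85 mm, Ī = 98 260 000 mm⁴.
Inner void (subtracted): 154 × 224, A = 34 496 mm², x = 85 mm, Ī = 68 175 595 mm⁴.
By symmetry the centroid is at mid-width, x̄ = 85 mm.
All pieces are centred on the centroidal y-axis, so I = ΣĪ (holes subtracted) = 30 084 405 mm⁴.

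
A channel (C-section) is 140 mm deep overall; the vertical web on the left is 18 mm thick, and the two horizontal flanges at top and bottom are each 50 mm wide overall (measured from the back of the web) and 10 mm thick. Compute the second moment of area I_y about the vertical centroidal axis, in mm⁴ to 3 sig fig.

I_y ≈ 4.42 × 10⁵ mm⁴

Split into non-overlapping primitives; take the origin at the lower-left of the bounding box.
Web: 18 × 140, A = 2 520 mm², x = 9 mm, Ī = 68 040 mm⁴.
Top flange (beyond web): 32 × 10, A = 320 mm², x = 34 mm, Ī = 27 307 mm⁴.
Bottom flange (beyond web): 32 × 10, A = 320 mm², x = 34 mm, Ī = 27 307 mm⁴.
Centroid: x̄ = ΣA·x / ΣA = 14.063 mm.
Transfer each piece to the vertical centroidal axis using Ī + A·d² with d = x − 14.063:
  web: d = -5.0633 mm → contributes +132 645 mm⁴
  top flange (beyond web): d = 19.937 mm → contributes +154 498 mm⁴
  bottom flange (beyond web): d = 19.937 mm → contributes +154 498 mm⁴
Total I = 441 641 mm⁴.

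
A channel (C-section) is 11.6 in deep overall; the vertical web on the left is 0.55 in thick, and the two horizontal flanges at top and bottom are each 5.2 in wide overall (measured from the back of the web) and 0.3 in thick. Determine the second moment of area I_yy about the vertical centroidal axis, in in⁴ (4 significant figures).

I_yy ≈ 18.31 in⁴

Break the section into simple shapes (no overlaps), measuring from the bottom-left corner of the bounding box.
Web: 0.55 × 11.6, A = 6.38 in², x = 0.275 in, Ī = 0.160829 in⁴.
Top flange (beyond web): 4.65 × 0.3, A = 1.395 in², x = 2.875 in, Ī = 2.51362 in⁴.
Bottom flange (beyond web): 4.65 × 0.3, A = 1.395 in², x = 2.875 in, Ī = 2.51362 in⁴.
Centroid: x̄ = ΣA·x / ΣA = 1.06606 in.
Transfer each piece to the vertical centroidal axis using Ī + A·d² with d = x − 1.06606:
  web: d = -0.791058 in → contributes +4.15326 in⁴
  top flange (beyond web): d = 1.80894 in → contributes +7.07843 in⁴
  bottom flange (beyond web): d = 1.80894 in → contributes +7.07843 in⁴
Total I = 18.3101 in⁴.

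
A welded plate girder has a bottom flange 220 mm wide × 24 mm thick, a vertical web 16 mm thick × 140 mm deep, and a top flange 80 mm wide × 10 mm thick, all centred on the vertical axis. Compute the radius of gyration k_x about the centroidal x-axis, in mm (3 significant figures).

Decompose the section into non-overlapping parts with the origin at the bottom-left of its bounding rectangle.
Bottom plate: 220 × 24, A = 5 280 mm², y = 12 mm, Ī = 253 440 mm⁴.
Web plate: 16 × 140, A = 2 240 mm², y = 94 mm, Ī = 3 658 667 mm⁴.
Top plate: 80 × 10, A = 800 mm², y = 169 mm, Ī = 6666.7 mm⁴.
Centroid: ȳ = ΣA·y / ΣA = 49.173 mm.
Transfer each piece to the centroidal x-axis using Ī + A·d² with d = y − 49.173:
  bottom plate: d = -37.173 mm → contributes +7 549 543 mm⁴
  web plate: d = 44.827 mm → contributes +8 159 841 mm⁴
  top plate: d = 119.83 mm → contributes +11 493 460 mm⁴
Total I = 27 202 844 mm⁴.
Radius of gyration: k = √(I/A) = √(27 202 844 / 8 320) = 57.18 mm.

k_x ≈ 57.2 mm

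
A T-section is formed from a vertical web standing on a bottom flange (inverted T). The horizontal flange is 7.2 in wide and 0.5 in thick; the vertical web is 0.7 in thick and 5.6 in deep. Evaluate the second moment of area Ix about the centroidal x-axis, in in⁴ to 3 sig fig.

Ix ≈ 27.8 in⁴

Split into non-overlapping primitives; take the origin at the lower-left of the bounding box.
Flange: 7.2 × 0.5, A = 3.6 in², y = 0.25 in, Ī = 0.075 in⁴.
Web: 0.7 × 5.6, A = 3.92 in², y = 3.3 in, Ī = 10.244 in⁴.
Centroid: ȳ = ΣA·y / ΣA = 1.8399 in.
Transfer each piece to the centroidal x-axis using Ī + A·d² with d = y − 1.8399:
  flange: d = -1.5899 in → contributes +9.1749 in⁴
  web: d = 1.4601 in → contributes +18.601 in⁴
Total I = 27.776 in⁴.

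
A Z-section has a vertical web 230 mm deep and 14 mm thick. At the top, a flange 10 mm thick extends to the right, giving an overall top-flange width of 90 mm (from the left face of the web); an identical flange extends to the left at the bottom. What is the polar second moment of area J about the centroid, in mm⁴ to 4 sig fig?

J ≈ 3.646 × 10⁷ mm⁴

Split into non-overlapping primitives; take the origin at the lower-left of the bounding box.
Web: 14 × 230, A = 3 220 mm², y = 115 mm, Ī = 14 194 833 mm⁴.
Top flange (beyond web): 76 × 10, A = 760 mm², y = 225 mm, Ī = 6333.33 mm⁴.
Bottom flange (beyond web): 76 × 10, A = 760 mm², y = 5 mm, Ī = 6333.33 mm⁴.
Centroid: ȳ = ΣA·y / ΣA = 115 mm.
Transfer each piece to the centroidal x-axis using Ī + A·d² with d = y − 115:
  web: d = 0 mm → contributes +14 194 833 mm⁴
  top flange (beyond web): d = 110 mm → contributes +9 202 333 mm⁴
  bottom flange (beyond web): d = -110 mm → contributes +9 202 333 mm⁴
Total I = 32 599 500 mm⁴.
For the y-axis: x̄ = 83 mm.
Repeating about the centroidal y-axis gives I_y = 3 862 220 mm⁴.
Polar second moment: J = I_x + I_y = 36 461 720 mm⁴.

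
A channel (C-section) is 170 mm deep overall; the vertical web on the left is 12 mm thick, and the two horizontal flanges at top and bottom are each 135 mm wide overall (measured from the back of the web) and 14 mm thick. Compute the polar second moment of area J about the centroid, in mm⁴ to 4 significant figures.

J ≈ 3.613 × 10⁷ mm⁴

Decompose the section into non-overlapping parts with the origin at the bottom-left of its bounding rectangle.
Web: 12 × 170, A = 2 040 mm², y = 85 mm, Ī = 4 913 000 mm⁴.
Top flange (beyond web): 123 × 14, A = 1 722 mm², y = 163 mm, Ī = 28 126 mm⁴.
Bottom flange (beyond web): 123 × 14, A = 1 722 mm², y = 7 mm, Ī = 28 126 mm⁴.
By symmetry the centroid is at mid-height, ȳ = 85 mm.
Transfer each piece to the centroidal x-axis using Ī + A·d² with d = y − 85:
  web: d = 0 mm → contributes +4 913 000 mm⁴
  top flange (beyond web): d = 78 mm → contributes +10 504 774 mm⁴
  bottom flange (beyond web): d = -78 mm → contributes +10 504 774 mm⁴
Total I = 25 922 548 mm⁴.
For the y-axis: x̄ = 48.3906 mm.
Repeating about the centroidal y-axis gives I_y = 10 203 687 mm⁴.
Polar second moment: J = I_x + I_y = 36 126 235 mm⁴.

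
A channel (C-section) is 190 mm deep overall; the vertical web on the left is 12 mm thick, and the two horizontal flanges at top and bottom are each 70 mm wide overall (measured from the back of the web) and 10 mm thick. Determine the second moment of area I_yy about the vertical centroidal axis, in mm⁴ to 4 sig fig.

I_yy ≈ 1.294 × 10⁶ mm⁴

Treat the section as a set of non-overlapping primitives; coordinates are from the bounding-box lower-left.
Web: 12 × 190, A = 2 280 mm², x = 6 mm, Ī = 27 360 mm⁴.
Top flange (beyond web): 58 × 10, A = 580 mm², x = 41 mm, Ī = 162 593 mm⁴.
Bottom flange (beyond web): 58 × 10, A = 580 mm², x = 41 mm, Ī = 162 593 mm⁴.
Centroid: x̄ = ΣA·x / ΣA = 17.8023 mm.
Transfer each piece to the vertical centroidal axis using Ī + A·d² with d = x − 17.8023:
  web: d = -11.8023 mm → contributes +344 952 mm⁴
  top flange (beyond web): d = 23.1977 mm → contributes +474 710 mm⁴
  bottom flange (beyond web): d = 23.1977 mm → contributes +474 710 mm⁴
Total I = 1 294 372 mm⁴.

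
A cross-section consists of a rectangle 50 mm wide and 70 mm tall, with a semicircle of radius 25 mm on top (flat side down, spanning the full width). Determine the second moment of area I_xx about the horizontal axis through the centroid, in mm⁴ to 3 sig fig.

I_xx ≈ 3.07 × 10⁶ mm⁴

Split into non-overlapping primitives; take the origin at the lower-left of the bounding box.
Rectangular body: 50 × 70, A = 3 500 mm², y = 35 mm, Ī = 1 429 167 mm⁴.
Semicircular cap: semicircle r = 25, A = 981.75 mm², y = 80.61 mm, Ī = 42 874 mm⁴.
Centroid: ȳ = ΣA·y / ΣA = 44.991 mm.
Transfer each piece to the horizontal axis through the centroid using Ī + A·d² with d = y − 44.991:
  rectangular body: d = -9.9912 mm → contributes +1 778 548 mm⁴
  semicircular cap: d = 35.619 mm → contributes +1 288 442 mm⁴
Total I = 3 066 990 mm⁴.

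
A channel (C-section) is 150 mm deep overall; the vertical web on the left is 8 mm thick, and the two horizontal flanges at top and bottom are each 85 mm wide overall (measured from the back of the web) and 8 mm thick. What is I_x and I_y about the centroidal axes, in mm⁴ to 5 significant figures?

I_x ≈ 8.4671 × 10⁶ mm⁴, I_y ≈ 1.7131 × 10⁶ mm⁴

Decompose the section into non-overlapping parts with the origin at the bottom-left of its bounding rectangle.
Web: 8 × 150, A = 1 200 mm², y = 75 mm, Ī = 2 250 000 mm⁴.
Top flange (beyond web): 77 × 8, A = 616 mm², y = 146 mm, Ī = 3285.333 mm⁴.
Bottom flange (beyond web): 77 × 8, A = 616 mm², y = 4 mm, Ī = 3285.333 mm⁴.
By symmetry the centroid is at mid-height, ȳ = 75 mm.
Transfer each piece to the centroidal x-axis using Ī + A·d² with d = y − 75:
  web: d = 0 mm → contributes +2 250 000 mm⁴
  top flange (beyond web): d = 71 mm → contributes +3 108 541 mm⁴
  bottom flange (beyond web): d = -71 mm → contributes +3 108 541 mm⁴
Total I = 8 467 083 mm⁴.
For the y-axis: x̄ = 25.52961 mm.
Repeating about the centroidal y-axis gives I_y = 1 713 121 mm⁴.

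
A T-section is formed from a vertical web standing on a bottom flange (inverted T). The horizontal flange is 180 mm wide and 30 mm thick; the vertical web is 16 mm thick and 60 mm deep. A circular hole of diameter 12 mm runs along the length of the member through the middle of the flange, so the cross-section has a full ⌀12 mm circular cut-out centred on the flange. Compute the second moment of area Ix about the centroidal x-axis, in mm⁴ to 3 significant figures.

Split into non-overlapping primitives; take the origin at the lower-left of the bounding box.
Flange: 180 × 30, A = 5 400 mm², y = 15 mm, Ī = 405 000 mm⁴.
Web: 16 × 60, A = 960 mm², y = 60 mm, Ī = 288 000 mm⁴.
Hole (subtracted): ⌀12, A = 113.1 mm², y = 15 mm, Ī = 1017.9 mm⁴.
Centroid: ȳ = ΣA·y / ΣA = 21.915 mm.
Transfer each piece to the centroidal x-axis using Ī + A·d² with d = y − 21.915:
  flange: d = -6.9154 mm → contributes +663 245 mm⁴
  web: d = 38.085 mm → contributes +1 680 417 mm⁴
  hole: d = -6.9154 mm → contributes −6426.5 mm⁴
Total I = 2 337 236 mm⁴.

Ix ≈ 2.34 × 10⁶ mm⁴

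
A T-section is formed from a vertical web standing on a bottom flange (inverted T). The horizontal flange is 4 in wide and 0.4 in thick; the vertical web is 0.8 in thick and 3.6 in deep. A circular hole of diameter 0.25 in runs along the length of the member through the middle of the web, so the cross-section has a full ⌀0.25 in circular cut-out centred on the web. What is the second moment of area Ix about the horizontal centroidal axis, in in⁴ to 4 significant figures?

Decompose the section into non-overlapping parts with the origin at the bottom-left of its bounding rectangle.
Flange: 4 × 0.4, A = 1.6 in², y = 0.2 in, Ī = 0.0213333 in⁴.
Web: 0.8 × 3.6, A = 2.88 in², y = 2.2 in, Ī = 3.1104 in⁴.
Hole (subtracted): ⌀0.25, A = 0.0490874 in², y = 2.2 in, Ī = 0.000191748 in⁴.
Centroid: ȳ = ΣA·y / ΣA = 1.4778 in.
Transfer each piece to the horizontal centroidal axis using Ī + A·d² with d = y − 1.4778:
  flange: d = -1.2778 in → contributes +2.63377 in⁴
  web: d = 0.722199 in → contributes +4.61253 in⁴
  hole: d = 0.722199 in → contributes −0.0257943 in⁴
Total I = 7.22051 in⁴.

Ix ≈ 7.221 in⁴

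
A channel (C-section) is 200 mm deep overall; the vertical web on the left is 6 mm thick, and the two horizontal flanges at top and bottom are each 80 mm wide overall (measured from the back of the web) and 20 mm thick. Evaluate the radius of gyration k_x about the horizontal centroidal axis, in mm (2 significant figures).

k_x ≈ 82 mm

Treat the section as a set of non-overlapping primitives; coordinates are from the bounding-box lower-left.
Web: 6 × 200, A = 1 200 mm², y = 100 mm, Ī = 4 000 000 mm⁴.
Top flange (beyond web): 74 × 20, A = 1 480 mm², y = 190 mm, Ī = 49 333 mm⁴.
Bottom flange (beyond web): 74 × 20, A = 1 480 mm², y = 10 mm, Ī = 49 333 mm⁴.
By symmetry the centroid is at mid-height, ȳ = 100 mm.
Transfer each piece to the horizontal centroidal axis using Ī + A·d² with d = y − 100:
  web: d = 0 mm → contributes +4 000 000 mm⁴
  top flange (beyond web): d = 90 mm → contributes +12 037 333 mm⁴
  bottom flange (beyond web): d = -90 mm → contributes +12 037 333 mm⁴
Total I = 28 074 667 mm⁴.
Radius of gyration: k = √(I/A) = √(28 074 667 / 4 160) = 82.15 mm.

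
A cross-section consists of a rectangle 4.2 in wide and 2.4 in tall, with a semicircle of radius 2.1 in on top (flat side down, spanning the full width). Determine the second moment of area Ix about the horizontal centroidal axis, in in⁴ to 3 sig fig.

Break the section into simple shapes (no overlaps), measuring from the bottom-left corner of the bounding box.
Rectangular body: 4.2 × 2.4, A = 10.08 in², y = 1.2 in, Ī = 4.8384 in⁴.
Semicircular cap: semicircle r = 2.1, A = 6.9272 in², y = 3.2913 in, Ī = 2.1346 in⁴.
Centroid: ȳ = ΣA·y / ΣA = 2.0518 in.
Transfer each piece to the horizontal centroidal axis using Ī + A·d² with d = y − 2.0518:
  rectangular body: d = -0.85179 in → contributes +12.152 in⁴
  semicircular cap: d = 1.2395 in → contributes +12.777 in⁴
Total I = 24.929 in⁴.

Ix ≈ 24.9 in⁴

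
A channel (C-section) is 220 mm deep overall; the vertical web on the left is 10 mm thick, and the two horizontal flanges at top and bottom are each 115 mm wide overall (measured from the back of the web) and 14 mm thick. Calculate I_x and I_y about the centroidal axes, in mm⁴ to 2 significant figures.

Treat the section as a set of non-overlapping primitives; coordinates are from the bounding-box lower-left.
Web: 10 × 220, A = 2 200 mm², y = 110 mm, Ī = 8 873 333 mm⁴.
Top flange (beyond web): 105 × 14, A = 1 470 mm², y = 213 mm, Ī = 24 010 mm⁴.
Bottom flange (beyond web): 105 × 14, A = 1 470 mm², y = 7 mm, Ī = 24 010 mm⁴.
By symmetry the centroid is at mid-height, ȳ = 110 mm.
Transfer each piece to the centroidal x-axis using Ī + A·d² with d = y − 110:
  web: d = 0 mm → contributes +8 873 333 mm⁴
  top flange (beyond web): d = 103 mm → contributes +15 619 240 mm⁴
  bottom flange (beyond web): d = -103 mm → contributes +15 619 240 mm⁴
Total I = 40 111 813 mm⁴.
For the y-axis: x̄ = 37.89 mm.
Repeating about the centroidal y-axis gives I_y = 6 879 930 mm⁴.

I_x ≈ 4.0 × 10⁷ mm⁴, I_y ≈ 6.9 × 10⁶ mm⁴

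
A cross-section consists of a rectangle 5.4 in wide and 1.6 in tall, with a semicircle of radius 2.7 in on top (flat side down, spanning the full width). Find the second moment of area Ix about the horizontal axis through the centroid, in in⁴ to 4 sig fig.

Treat the section as a set of non-overlapping primitives; coordinates are from the bounding-box lower-left.
Rectangular body: 5.4 × 1.6, A = 8.64 in², y = 0.8 in, Ī = 1.8432 in⁴.
Semicircular cap: semicircle r = 2.7, A = 11.4511 in², y = 2.74592 in, Ī = 5.83293 in⁴.
Centroid: ȳ = ΣA·y / ΣA = 1.90909 in.
Transfer each piece to the horizontal axis through the centroid using Ī + A·d² with d = y − 1.90909:
  rectangular body: d = -1.10909 in → contributes +12.4711 in⁴
  semicircular cap: d = 0.836824 in → contributes +13.8518 in⁴
Total I = 26.323 in⁴.

Ix ≈ 26.32 in⁴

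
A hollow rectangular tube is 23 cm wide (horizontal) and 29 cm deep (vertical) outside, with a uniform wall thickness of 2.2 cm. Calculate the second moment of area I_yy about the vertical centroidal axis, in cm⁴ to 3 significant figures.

Decompose the section into non-overlapping parts with the origin at the bottom-left of its bounding rectangle.
Outer rectangle: 23 × 29, A = 667 cm², x = 11.5 cm, Ī = 29 404 cm⁴.
Inner void (subtracted): 18.6 × 24.6, A = 457.56 cm², x = 11.5 cm, Ī = 13 191 cm⁴.
By symmetry the centroid is at mid-width, x̄ = 11.5 cm.
All pieces are centred on the vertical centroidal axis, so I = ΣĪ (holes subtracted) = 16 212 cm⁴.

I_yy ≈ 1.62 × 10⁴ cm⁴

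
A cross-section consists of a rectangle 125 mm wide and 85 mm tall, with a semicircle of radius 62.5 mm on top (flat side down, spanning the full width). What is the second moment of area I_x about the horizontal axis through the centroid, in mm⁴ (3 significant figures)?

I_x ≈ 2.66 × 10⁷ mm⁴

Treat the section as a set of non-overlapping primitives; coordinates are from the bounding-box lower-left.
Rectangular body: 125 × 85, A = 10 625 mm², y = 42.5 mm, Ī = 6 397 135 mm⁴.
Semicircular cap: semicircle r = 62.5, A = 6135.9 mm², y = 111.53 mm, Ī = 1 674 758 mm⁴.
Centroid: ȳ = ΣA·y / ΣA = 67.769 mm.
Transfer each piece to the horizontal axis through the centroid using Ī + A·d² with d = y − 67.769:
  rectangular body: d = -25.269 mm → contributes +13 181 608 mm⁴
  semicircular cap: d = 43.757 mm → contributes +13 422 790 mm⁴
Total I = 26 604 398 mm⁴.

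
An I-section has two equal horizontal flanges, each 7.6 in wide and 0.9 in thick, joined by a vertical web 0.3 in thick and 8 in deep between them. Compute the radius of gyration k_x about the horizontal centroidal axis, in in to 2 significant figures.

k_x ≈ 4.2 in

Treat the section as a set of non-overlapping primitives; coordinates are from the bounding-box lower-left.
Bottom flange: 7.6 × 0.9, A = 6.84 in², y = 0.45 in, Ī = 0.4617 in⁴.
Web: 0.3 × 8, A = 2.4 in², y = 4.9 in, Ī = 12.8 in⁴.
Top flange: 7.6 × 0.9, A = 6.84 in², y = 9.35 in, Ī = 0.4617 in⁴.
By symmetry the centroid is at mid-height, ȳ = 4.9 in.
Transfer each piece to the horizontal centroidal axis using Ī + A·d² with d = y − 4.9:
  bottom flange: d = -4.45 in → contributes +135.9 in⁴
  web: d = 0 in → contributes +12.8 in⁴
  top flange: d = 4.45 in → contributes +135.9 in⁴
Total I = 284.6 in⁴.
Radius of gyration: k = √(I/A) = √(284.6 / 16.08) = 4.207 in.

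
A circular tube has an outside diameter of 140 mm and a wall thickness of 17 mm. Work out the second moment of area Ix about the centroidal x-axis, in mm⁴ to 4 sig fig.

Ix ≈ 1.266 × 10⁷ mm⁴

Split into non-overlapping primitives; take the origin at the lower-left of the bounding box.
Outer circle: ⌀140, A = 15393.8 mm², y = 70 mm, Ī = 18 857 410 mm⁴.
Bore (subtracted): ⌀106, A = 8824.73 mm², y = 70 mm, Ī = 6 197 169 mm⁴.
By symmetry the centroid is at mid-height, ȳ = 70 mm.
All pieces are centred on the centroidal x-axis, so I = ΣĪ (holes subtracted) = 12 660 241 mm⁴.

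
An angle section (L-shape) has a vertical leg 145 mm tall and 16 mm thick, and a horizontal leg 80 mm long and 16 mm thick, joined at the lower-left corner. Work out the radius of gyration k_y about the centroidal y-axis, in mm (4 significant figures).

Treat the section as a set of non-overlapping primitives; coordinates are from the bounding-box lower-left.
Vertical leg: 16 × 145, A = 2 320 mm², x = 8 mm, Ī = 49493.3 mm⁴.
Horizontal leg (remainder): 64 × 16, A = 1 024 mm², x = 48 mm, Ī = 349 525 mm⁴.
Centroid: x̄ = ΣA·x / ΣA = 20.2488 mm.
Transfer each piece to the centroidal y-axis using Ī + A·d² with d = x − 20.2488:
  vertical leg: d = -12.2488 mm → contributes +397 570 mm⁴
  horizontal leg (remainder): d = 27.7512 mm → contributes +1 138 137 mm⁴
Total I = 1 535 708 mm⁴.
Radius of gyration: k = √(I/A) = √(1 535 708 / 3 344) = 21.4299 mm.

k_y ≈ 21.43 mm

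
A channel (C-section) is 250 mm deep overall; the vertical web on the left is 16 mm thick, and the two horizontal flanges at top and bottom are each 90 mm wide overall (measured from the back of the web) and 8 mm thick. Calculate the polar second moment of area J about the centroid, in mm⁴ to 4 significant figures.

Break the section into simple shapes (no overlaps), measuring from the bottom-left corner of the bounding box.
Web: 16 × 250, A = 4 000 mm², y = 125 mm, Ī = 20 833 333 mm⁴.
Top flange (beyond web): 74 × 8, A = 592 mm², y = 246 mm, Ī = 3157.33 mm⁴.
Bottom flange (beyond web): 74 × 8, A = 592 mm², y = 4 mm, Ī = 3157.33 mm⁴.
By symmetry the centroid is at mid-height, ȳ = 125 mm.
Transfer each piece to the centroidal x-axis using Ī + A·d² with d = y − 125:
  web: d = 0 mm → contributes +20 833 333 mm⁴
  top flange (beyond web): d = 121 mm → contributes +8 670 629 mm⁴
  bottom flange (beyond web): d = -121 mm → contributes +8 670 629 mm⁴
Total I = 38 174 592 mm⁴.
For the y-axis: x̄ = 18.2778 mm.
Repeating about the centroidal y-axis gives I_y = 2 475 632 mm⁴.
Polar second moment: J = I_x + I_y = 40 650 224 mm⁴.

J ≈ 4.065 × 10⁷ mm⁴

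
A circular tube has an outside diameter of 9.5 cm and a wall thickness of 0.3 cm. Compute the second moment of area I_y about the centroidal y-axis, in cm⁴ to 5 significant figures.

Treat the section as a set of non-overlapping primitives; coordinates are from the bounding-box lower-left.
Outer circle: ⌀9.5, A = 70.88218 cm², x = 4.75 cm, Ī = 399.8198 cm⁴.
Bore (subtracted): ⌀8.9, A = 62.21139 cm², x = 4.75 cm, Ī = 307.9853 cm⁴.
By symmetry the centroid is at mid-width, x̄ = 4.75 cm.
All pieces are centred on the centroidal y-axis, so I = ΣĪ (holes subtracted) = 91.83457 cm⁴.

I_y ≈ 91.835 cm⁴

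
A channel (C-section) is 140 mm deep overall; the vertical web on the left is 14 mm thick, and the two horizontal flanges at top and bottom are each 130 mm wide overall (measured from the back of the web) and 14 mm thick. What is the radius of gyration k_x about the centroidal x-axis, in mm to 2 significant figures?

k_x ≈ 56 mm

Split into non-overlapping primitives; take the origin at the lower-left of the bounding box.
Web: 14 × 140, A = 1 960 mm², y = 70 mm, Ī = 3 201 333 mm⁴.
Top flange (beyond web): 116 × 14, A = 1 624 mm², y = 133 mm, Ī = 26 525 mm⁴.
Bottom flange (beyond web): 116 × 14, A = 1 624 mm², y = 7 mm, Ī = 26 525 mm⁴.
By symmetry the centroid is at mid-height, ȳ = 70 mm.
Transfer each piece to the centroidal x-axis using Ī + A·d² with d = y − 70:
  web: d = 0 mm → contributes +3 201 333 mm⁴
  top flange (beyond web): d = 63 mm → contributes +6 472 181 mm⁴
  bottom flange (beyond web): d = -63 mm → contributes +6 472 181 mm⁴
Total I = 16 145 696 mm⁴.
Radius of gyration: k = √(I/A) = √(16 145 696 / 5 208) = 55.68 mm.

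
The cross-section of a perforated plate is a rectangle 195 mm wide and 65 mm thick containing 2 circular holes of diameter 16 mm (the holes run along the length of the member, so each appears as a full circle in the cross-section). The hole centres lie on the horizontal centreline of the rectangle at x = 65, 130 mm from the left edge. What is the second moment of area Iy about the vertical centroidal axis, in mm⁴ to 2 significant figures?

Iy ≈ 4.0 × 10⁷ mm⁴

Break the section into simple shapes (no overlaps), measuring from the bottom-left corner of the bounding box.
Plate: 195 × 65, A = 12 675 mm², x = 97.5 mm, Ī = 40 163 906 mm⁴.
Hole 1 (subtracted): ⌀16, A = 201.1 mm², x = 65 mm, Ī = 3 217 mm⁴.
Hole 2 (subtracted): ⌀16, A = 201.1 mm², x = 130 mm, Ī = 3 217 mm⁴.
By symmetry the centroid is at mid-width, x̄ = 97.5 mm.
Transfer each piece to the vertical centroidal axis using Ī + A·d² with d = x − 97.5:
  plate: d = 0 mm → contributes +40 163 906 mm⁴
  hole 1: d = -32.5 mm → contributes −215 589 mm⁴
  hole 2: d = 32.5 mm → contributes −215 589 mm⁴
Total I = 39 732 729 mm⁴.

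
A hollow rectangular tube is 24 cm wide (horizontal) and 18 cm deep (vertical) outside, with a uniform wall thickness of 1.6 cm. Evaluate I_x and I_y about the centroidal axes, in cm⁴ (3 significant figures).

I_x ≈ 6040 cm⁴, I_y ≈ 9640 cm⁴

Split into non-overlapping primitives; take the origin at the lower-left of the bounding box.
Outer rectangle: 24 × 18, A = 432 cm², y = 9 cm, Ī = 11 664 cm⁴.
Inner void (subtracted): 20.8 × 14.8, A = 307.84 cm², y = 9 cm, Ī = 5619.1 cm⁴.
By symmetry the centroid is at mid-height, ȳ = 9 cm.
All pieces are centred on the centroidal x-axis, so I = ΣĪ (holes subtracted) = 6044.9 cm⁴.
Repeating about the centroidal y-axis gives I_y = 9637.3 cm⁴.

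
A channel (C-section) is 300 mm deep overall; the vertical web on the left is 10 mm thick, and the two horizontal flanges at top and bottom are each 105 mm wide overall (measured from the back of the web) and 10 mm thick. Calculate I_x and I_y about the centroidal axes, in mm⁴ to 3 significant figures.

I_x ≈ 6.25 × 10⁷ mm⁴, I_y ≈ 4.66 × 10⁶ mm⁴

Treat the section as a set of non-overlapping primitives; coordinates are from the bounding-box lower-left.
Web: 10 × 300, A = 3 000 mm², y = 150 mm, Ī = 22 500 000 mm⁴.
Top flange (beyond web): 95 × 10, A = 950 mm², y = 295 mm, Ī = 7916.7 mm⁴.
Bottom flange (beyond web): 95 × 10, A = 950 mm², y = 5 mm, Ī = 7916.7 mm⁴.
By symmetry the centroid is at mid-height, ȳ = 150 mm.
Transfer each piece to the centroidal x-axis using Ī + A·d² with d = y − 150:
  web: d = 0 mm → contributes +22 500 000 mm⁴
  top flange (beyond web): d = 145 mm → contributes +19 981 667 mm⁴
  bottom flange (beyond web): d = -145 mm → contributes +19 981 667 mm⁴
Total I = 62 463 333 mm⁴.
For the y-axis: x̄ = 25.357 mm.
Repeating about the centroidal y-axis gives I_y = 4 660 208 mm⁴.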